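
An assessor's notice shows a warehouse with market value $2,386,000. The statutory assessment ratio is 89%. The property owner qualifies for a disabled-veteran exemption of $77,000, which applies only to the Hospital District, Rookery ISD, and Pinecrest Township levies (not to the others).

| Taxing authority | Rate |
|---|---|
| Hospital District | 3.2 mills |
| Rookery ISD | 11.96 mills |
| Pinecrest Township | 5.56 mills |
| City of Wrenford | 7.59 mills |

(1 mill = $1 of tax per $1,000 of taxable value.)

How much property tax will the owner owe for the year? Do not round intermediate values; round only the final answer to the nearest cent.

$58,521.98

Assessed value = $2,386,000 × 0.89 = $2,123,540
Hospital District: ($2,123,540 − $77,000) × 0.0032 = $2,046,540 × 0.0032 = $6,548.928
Rookery ISD: ($2,123,540 − $77,000) × 0.01196 = $2,046,540 × 0.01196 = $24,476.6184
Pinecrest Township: ($2,123,540 − $77,000) × 0.00556 = $2,046,540 × 0.00556 = $11,378.7624
City of Wrenford: $2,123,540 × 0.00759 = $16,117.6686
Total = $58,521.9774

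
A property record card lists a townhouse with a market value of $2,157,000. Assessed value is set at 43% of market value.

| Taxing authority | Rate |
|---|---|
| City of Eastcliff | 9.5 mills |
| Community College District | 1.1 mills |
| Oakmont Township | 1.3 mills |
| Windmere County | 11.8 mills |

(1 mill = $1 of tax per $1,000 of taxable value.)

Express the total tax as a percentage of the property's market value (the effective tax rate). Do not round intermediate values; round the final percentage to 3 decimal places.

Assessed value = $2,157,000 × 0.43 = $927,510
City of Eastcliff: $927,510 × 0.0095 = $8,811.345
Community College District: $927,510 × 0.0011 = $1,020.261
Oakmont Township: $927,510 × 0.0013 = $1,205.763
Windmere County: $927,510 × 0.0118 = $10,944.618
Total tax = $21,981.987
Effective rate = $21,981.987 ÷ $2,157,000 = 1.019% of market value

1.019%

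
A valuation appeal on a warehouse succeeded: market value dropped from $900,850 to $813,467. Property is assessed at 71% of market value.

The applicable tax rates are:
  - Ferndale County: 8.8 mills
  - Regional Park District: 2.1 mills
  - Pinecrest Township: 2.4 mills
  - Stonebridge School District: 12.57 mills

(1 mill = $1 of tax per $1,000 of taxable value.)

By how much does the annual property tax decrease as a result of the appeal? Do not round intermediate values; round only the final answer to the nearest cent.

$1,605.02

Old assessed value = $900,850 × 0.71 = $639,603.5
New assessed value = $813,467 × 0.71 = $577,561.57
Combined rate = 0.0088 + 0.0021 + 0.0024 + 0.01257 = 0.02587
Old tax = $639,603.5 × 0.02587 = $16,546.542545
New tax = $577,561.57 × 0.02587 = $14,941.5178159
Reduction = $16,546.542545 − $14,941.5178159 = $1,605.0247291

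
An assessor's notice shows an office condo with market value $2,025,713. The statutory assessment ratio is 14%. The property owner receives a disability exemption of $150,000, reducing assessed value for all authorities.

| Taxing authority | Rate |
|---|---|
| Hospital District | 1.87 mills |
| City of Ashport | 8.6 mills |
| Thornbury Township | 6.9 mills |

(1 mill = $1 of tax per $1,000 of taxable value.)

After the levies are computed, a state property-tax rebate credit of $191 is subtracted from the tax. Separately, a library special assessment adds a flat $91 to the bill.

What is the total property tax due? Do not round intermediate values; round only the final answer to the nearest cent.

Assessed value = $2,025,713 × 0.14 = $283,599.82
Taxable value = $283,599.82 − $150,000 = $133,599.82
Hospital District: $133,599.82 × 0.00187 = $249.8316634
City of Ashport: $133,599.82 × 0.0086 = $1,148.958452
Thornbury Township: $133,599.82 × 0.0069 = $921.838758
Levies subtotal = $2,320.6288734
After credit = $2,320.6288734 − $191 = $2,129.6288734
Total = $2,129.6288734 + $91 = $2,220.6288734

$2,220.63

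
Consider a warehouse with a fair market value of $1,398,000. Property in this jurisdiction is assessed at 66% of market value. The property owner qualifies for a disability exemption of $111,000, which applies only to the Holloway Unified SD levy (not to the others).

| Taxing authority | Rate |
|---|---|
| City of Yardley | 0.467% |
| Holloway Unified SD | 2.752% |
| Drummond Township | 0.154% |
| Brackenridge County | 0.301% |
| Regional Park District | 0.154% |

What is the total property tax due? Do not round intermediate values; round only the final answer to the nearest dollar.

$32,265

Assessed value = $1,398,000 × 0.66 = $922,680
City of Yardley: $922,680 × 0.00467 = $4,308.9156
Holloway Unified SD: ($922,680 − $111,000) × 0.02752 = $811,680 × 0.02752 = $22,337.4336
Drummond Township: $922,680 × 0.00154 = $1,420.9272
Brackenridge County: $922,680 × 0.00301 = $2,777.2668
Regional Park District: $922,680 × 0.00154 = $1,420.9272
Total = $32,265.4704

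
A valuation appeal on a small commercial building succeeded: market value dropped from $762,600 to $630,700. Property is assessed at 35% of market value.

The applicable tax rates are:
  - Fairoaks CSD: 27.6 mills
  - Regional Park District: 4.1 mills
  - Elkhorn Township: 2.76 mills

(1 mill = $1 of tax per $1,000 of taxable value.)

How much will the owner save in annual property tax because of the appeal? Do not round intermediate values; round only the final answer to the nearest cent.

Old assessed value = $762,600 × 0.35 = $266,910
New assessed value = $630,700 × 0.35 = $220,745
Combined rate = 0.0276 + 0.0041 + 0.00276 = 0.03446
Old tax = $266,910 × 0.03446 = $9,197.7186
New tax = $220,745 × 0.03446 = $7,606.8727
Reduction = $9,197.7186 − $7,606.8727 = $1,590.8459

$1,590.85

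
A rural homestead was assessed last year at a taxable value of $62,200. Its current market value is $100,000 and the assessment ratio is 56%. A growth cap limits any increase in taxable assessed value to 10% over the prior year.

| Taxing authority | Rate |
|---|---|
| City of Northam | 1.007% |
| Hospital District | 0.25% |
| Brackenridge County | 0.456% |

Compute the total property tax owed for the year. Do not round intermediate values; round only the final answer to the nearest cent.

$959.28

Uncapped assessed value = $100,000 × 0.56 = $56,000
Cap limit = $62,200 × 1.1 = $68,420
Taxable assessed value = min($56,000, $68,420) = $56,000 (cap does not bind)
City of Northam: $56,000 × 0.01007 = $563.92
Hospital District: $56,000 × 0.0025 = $140
Brackenridge County: $56,000 × 0.00456 = $255.36
Total = $959.28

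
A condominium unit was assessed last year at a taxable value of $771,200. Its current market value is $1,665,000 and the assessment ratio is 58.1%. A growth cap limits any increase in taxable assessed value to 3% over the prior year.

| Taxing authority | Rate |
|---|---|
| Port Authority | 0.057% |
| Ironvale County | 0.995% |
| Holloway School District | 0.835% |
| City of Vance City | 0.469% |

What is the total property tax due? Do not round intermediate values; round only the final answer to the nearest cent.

$18,714.56

Uncapped assessed value = $1,665,000 × 0.581 = $967,365
Cap limit = $771,200 × 1.03 = $794,336
Taxable assessed value = min($967,365, $794,336) = $794,336 (cap binds)
Port Authority: $794,336 × 0.00057 = $452.77152
Ironvale County: $794,336 × 0.00995 = $7,903.6432
Holloway School District: $794,336 × 0.00835 = $6,632.7056
City of Vance City: $794,336 × 0.00469 = $3,725.43584
Total = $18,714.55616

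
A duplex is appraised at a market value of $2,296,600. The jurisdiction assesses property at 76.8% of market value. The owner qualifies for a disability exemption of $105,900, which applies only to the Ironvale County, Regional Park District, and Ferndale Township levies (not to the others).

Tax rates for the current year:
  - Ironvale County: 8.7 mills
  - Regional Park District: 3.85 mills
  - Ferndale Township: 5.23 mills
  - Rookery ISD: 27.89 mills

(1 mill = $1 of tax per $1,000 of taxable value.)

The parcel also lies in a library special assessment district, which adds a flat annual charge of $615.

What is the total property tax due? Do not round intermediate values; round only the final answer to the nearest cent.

Assessed value = $2,296,600 × 0.768 = $1,763,788.8
Ironvale County: ($1,763,788.8 − $105,900) × 0.0087 = $1,657,888.8 × 0.0087 = $14,423.63256
Regional Park District: ($1,763,788.8 − $105,900) × 0.00385 = $1,657,888.8 × 0.00385 = $6,382.87188
Ferndale Township: ($1,763,788.8 − $105,900) × 0.00523 = $1,657,888.8 × 0.00523 = $8,670.758424
Rookery ISD: $1,763,788.8 × 0.02789 = $49,192.069632
Levies subtotal = $78,669.332496
Total = $78,669.332496 + $615 = $79,284.332496

$79,284.33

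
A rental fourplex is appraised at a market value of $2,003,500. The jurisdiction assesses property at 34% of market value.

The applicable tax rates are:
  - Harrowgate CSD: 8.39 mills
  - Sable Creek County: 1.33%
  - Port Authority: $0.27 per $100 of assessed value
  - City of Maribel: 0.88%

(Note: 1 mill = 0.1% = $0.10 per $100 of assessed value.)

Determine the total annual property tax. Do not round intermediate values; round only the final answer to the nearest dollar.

Assessed value = $2,003,500 × 0.34 = $681,190
Harrowgate CSD: $681,190 × 0.00839 = $5,715.1841
Sable Creek County: $681,190 × 0.0133 = $9,059.827
Port Authority: $681,190 × 0.0027 = $1,839.213
City of Maribel: $681,190 × 0.0088 = $5,994.472
Total = $22,608.6961

$22,609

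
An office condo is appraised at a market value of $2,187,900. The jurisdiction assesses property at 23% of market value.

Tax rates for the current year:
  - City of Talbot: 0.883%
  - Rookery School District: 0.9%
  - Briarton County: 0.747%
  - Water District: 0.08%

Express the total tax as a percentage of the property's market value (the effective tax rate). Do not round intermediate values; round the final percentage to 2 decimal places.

0.60%

Assessed value = $2,187,900 × 0.23 = $503,217
City of Talbot: $503,217 × 0.00883 = $4,443.40611
Rookery School District: $503,217 × 0.009 = $4,528.953
Briarton County: $503,217 × 0.00747 = $3,759.03099
Water District: $503,217 × 0.0008 = $402.5736
Total tax = $13,133.9637
Effective rate = $13,133.9637 ÷ $2,187,900 = 0.60% of market value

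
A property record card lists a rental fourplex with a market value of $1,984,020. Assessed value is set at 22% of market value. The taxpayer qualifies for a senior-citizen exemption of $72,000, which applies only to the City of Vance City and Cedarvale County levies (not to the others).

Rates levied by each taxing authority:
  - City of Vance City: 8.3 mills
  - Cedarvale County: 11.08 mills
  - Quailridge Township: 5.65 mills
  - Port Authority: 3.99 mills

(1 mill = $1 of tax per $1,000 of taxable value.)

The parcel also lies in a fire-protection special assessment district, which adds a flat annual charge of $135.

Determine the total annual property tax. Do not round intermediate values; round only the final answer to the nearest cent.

Assessed value = $1,984,020 × 0.22 = $436,484.4
City of Vance City: ($436,484.4 − $72,000) × 0.0083 = $364,484.4 × 0.0083 = $3,025.22052
Cedarvale County: ($436,484.4 − $72,000) × 0.01108 = $364,484.4 × 0.01108 = $4,038.487152
Quailridge Township: $436,484.4 × 0.00565 = $2,466.13686
Port Authority: $436,484.4 × 0.00399 = $1,741.572756
Levies subtotal = $11,271.417288
Total = $11,271.417288 + $135 = $11,406.417288

$11,406.42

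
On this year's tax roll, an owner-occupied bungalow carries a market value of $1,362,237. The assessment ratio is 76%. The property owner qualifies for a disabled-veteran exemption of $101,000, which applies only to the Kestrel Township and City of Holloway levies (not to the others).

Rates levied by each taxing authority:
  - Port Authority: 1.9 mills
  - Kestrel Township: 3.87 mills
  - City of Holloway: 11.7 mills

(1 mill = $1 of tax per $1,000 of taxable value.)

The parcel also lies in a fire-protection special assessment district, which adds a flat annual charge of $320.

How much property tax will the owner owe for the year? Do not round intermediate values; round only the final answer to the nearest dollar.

$16,834

Assessed value = $1,362,237 × 0.76 = $1,035,300.12
Port Authority: $1,035,300.12 × 0.0019 = $1,967.070228
Kestrel Township: ($1,035,300.12 − $101,000) × 0.00387 = $934,300.12 × 0.00387 = $3,615.7414644
City of Holloway: ($1,035,300.12 − $101,000) × 0.0117 = $934,300.12 × 0.0117 = $10,931.311404
Levies subtotal = $16,514.1230964
Total = $16,514.1230964 + $320 = $16,834.1230964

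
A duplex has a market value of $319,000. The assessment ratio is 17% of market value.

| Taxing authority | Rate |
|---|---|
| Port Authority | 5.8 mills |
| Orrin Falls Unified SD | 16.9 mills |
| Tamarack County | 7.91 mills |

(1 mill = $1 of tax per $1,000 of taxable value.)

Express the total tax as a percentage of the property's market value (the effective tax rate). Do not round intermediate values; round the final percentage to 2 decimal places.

Assessed value = $319,000 × 0.17 = $54,230
Port Authority: $54,230 × 0.0058 = $314.534
Orrin Falls Unified SD: $54,230 × 0.0169 = $916.487
Tamarack County: $54,230 × 0.00791 = $428.9593
Total tax = $1,659.9803
Effective rate = $1,659.9803 ÷ $319,000 = 0.52% of market value

0.52%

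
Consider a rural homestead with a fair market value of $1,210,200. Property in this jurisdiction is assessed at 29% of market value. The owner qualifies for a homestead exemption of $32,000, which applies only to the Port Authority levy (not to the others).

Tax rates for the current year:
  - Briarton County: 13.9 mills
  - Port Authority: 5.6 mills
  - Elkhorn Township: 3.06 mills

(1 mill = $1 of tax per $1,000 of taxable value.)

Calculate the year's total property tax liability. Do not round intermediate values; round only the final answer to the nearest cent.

$7,738.41

Assessed value = $1,210,200 × 0.29 = $350,958
Briarton County: $350,958 × 0.0139 = $4,878.3162
Port Authority: ($350,958 − $32,000) × 0.0056 = $318,958 × 0.0056 = $1,786.1648
Elkhorn Township: $350,958 × 0.00306 = $1,073.93148
Total = $7,738.41248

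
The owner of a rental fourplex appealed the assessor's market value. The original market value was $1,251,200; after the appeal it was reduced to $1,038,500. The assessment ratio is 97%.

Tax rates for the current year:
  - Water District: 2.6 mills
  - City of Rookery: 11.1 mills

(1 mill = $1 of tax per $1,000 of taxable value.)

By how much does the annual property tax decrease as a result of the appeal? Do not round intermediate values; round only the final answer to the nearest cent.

$2,826.57

Old assessed value = $1,251,200 × 0.97 = $1,213,664
New assessed value = $1,038,500 × 0.97 = $1,007,345
Combined rate = 0.0026 + 0.0111 = 0.0137
Old tax = $1,213,664 × 0.0137 = $16,627.1968
New tax = $1,007,345 × 0.0137 = $13,800.6265
Reduction = $16,627.1968 − $13,800.6265 = $2,826.5703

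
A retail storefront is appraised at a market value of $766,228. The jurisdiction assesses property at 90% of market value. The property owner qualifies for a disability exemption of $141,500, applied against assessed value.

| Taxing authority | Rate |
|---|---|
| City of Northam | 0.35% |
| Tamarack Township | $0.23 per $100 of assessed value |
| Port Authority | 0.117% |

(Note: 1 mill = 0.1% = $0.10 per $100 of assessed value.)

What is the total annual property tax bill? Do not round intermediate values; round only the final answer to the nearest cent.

$3,820.29

Assessed value = $766,228 × 0.9 = $689,605.2
Taxable value = $689,605.2 − $141,500 = $548,105.2
City of Northam: $548,105.2 × 0.0035 = $1,918.3682
Tamarack Township: $548,105.2 × 0.0023 = $1,260.64196
Port Authority: $548,105.2 × 0.00117 = $641.283084
Total = $3,820.293244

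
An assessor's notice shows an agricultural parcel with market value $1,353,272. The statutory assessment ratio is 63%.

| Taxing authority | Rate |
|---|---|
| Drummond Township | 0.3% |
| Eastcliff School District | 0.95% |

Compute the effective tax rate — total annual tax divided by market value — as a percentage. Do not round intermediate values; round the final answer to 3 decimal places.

Assessed value = $1,353,272 × 0.63 = $852,561.36
Drummond Township: $852,561.36 × 0.003 = $2,557.68408
Eastcliff School District: $852,561.36 × 0.0095 = $8,099.33292
Total tax = $10,657.017
Effective rate = $10,657.017 ÷ $1,353,272 = 0.788% of market value

0.788%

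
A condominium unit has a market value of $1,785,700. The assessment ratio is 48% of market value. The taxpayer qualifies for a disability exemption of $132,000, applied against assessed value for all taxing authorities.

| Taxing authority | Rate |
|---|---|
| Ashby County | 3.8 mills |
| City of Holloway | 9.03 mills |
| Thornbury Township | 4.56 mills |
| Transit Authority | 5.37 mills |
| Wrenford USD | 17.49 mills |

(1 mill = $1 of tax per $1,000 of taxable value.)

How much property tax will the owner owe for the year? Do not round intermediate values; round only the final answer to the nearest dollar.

$29,187

Assessed value = $1,785,700 × 0.48 = $857,136
Taxable value = $857,136 − $132,000 = $725,136
Ashby County: $725,136 × 0.0038 = $2,755.5168
City of Holloway: $725,136 × 0.00903 = $6,547.97808
Thornbury Township: $725,136 × 0.00456 = $3,306.62016
Transit Authority: $725,136 × 0.00537 = $3,893.98032
Wrenford USD: $725,136 × 0.01749 = $12,682.62864
Total = $2,755.5168 + $6,547.97808 + $3,306.62016 + $3,893.98032 + $12,682.62864 = $29,186.724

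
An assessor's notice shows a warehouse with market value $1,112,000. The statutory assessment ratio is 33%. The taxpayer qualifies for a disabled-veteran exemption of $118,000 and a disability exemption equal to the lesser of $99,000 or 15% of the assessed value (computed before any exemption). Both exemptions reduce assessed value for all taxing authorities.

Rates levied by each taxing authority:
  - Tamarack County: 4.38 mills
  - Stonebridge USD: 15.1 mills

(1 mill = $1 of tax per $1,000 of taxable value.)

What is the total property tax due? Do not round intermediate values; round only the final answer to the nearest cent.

$3,777.48

Assessed value = $1,112,000 × 0.33 = $366,960
Disability exemption = min($99,000, 15% × $366,960) = min($99,000, $55,044) = $55,044 (percentage binds)
Taxable value = $366,960 − $118,000 − $55,044 = $193,916
Tamarack County: $193,916 × 0.00438 = $849.35208
Stonebridge USD: $193,916 × 0.0151 = $2,928.1316
Total = $3,777.48368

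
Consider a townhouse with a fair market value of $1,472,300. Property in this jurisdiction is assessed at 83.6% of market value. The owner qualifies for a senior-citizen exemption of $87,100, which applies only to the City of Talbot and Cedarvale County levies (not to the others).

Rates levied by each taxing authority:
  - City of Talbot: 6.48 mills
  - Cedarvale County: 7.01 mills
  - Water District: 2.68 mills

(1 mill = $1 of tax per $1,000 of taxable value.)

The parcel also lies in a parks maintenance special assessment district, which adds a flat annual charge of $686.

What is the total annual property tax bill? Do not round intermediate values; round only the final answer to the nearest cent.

Assessed value = $1,472,300 × 0.836 = $1,230,842.8
City of Talbot: ($1,230,842.8 − $87,100) × 0.00648 = $1,143,742.8 × 0.00648 = $7,411.453344
Cedarvale County: ($1,230,842.8 − $87,100) × 0.00701 = $1,143,742.8 × 0.00701 = $8,017.637028
Water District: $1,230,842.8 × 0.00268 = $3,298.658704
Levies subtotal = $18,727.749076
Total = $18,727.749076 + $686 = $19,413.749076

$19,413.75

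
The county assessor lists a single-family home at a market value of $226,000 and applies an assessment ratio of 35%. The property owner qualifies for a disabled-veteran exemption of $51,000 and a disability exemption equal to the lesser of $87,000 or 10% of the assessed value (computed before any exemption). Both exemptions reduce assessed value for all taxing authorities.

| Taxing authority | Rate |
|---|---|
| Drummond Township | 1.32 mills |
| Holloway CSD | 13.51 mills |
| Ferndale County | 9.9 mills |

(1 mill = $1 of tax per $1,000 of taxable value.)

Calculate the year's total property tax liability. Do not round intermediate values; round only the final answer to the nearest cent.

Assessed value = $226,000 × 0.35 = $79,100
Disability exemption = min($87,000, 10% × $79,100) = min($87,000, $7,910) = $7,910 (percentage binds)
Taxable value = $79,100 − $51,000 − $7,910 = $20,190
Drummond Township: $20,190 × 0.00132 = $26.6508
Holloway CSD: $20,190 × 0.01351 = $272.7669
Ferndale County: $20,190 × 0.0099 = $199.881
Total = $499.2987

$499.30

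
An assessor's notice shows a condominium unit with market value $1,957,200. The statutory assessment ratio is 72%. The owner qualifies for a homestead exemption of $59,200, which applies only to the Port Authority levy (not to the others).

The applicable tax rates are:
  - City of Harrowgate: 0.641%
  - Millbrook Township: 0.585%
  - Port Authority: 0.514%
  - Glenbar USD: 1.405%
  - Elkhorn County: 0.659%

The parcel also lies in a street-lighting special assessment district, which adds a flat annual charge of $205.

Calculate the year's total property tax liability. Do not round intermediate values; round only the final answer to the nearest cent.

$53,506.07

Assessed value = $1,957,200 × 0.72 = $1,409,184
City of Harrowgate: $1,409,184 × 0.00641 = $9,032.86944
Millbrook Township: $1,409,184 × 0.00585 = $8,243.7264
Port Authority: ($1,409,184 − $59,200) × 0.00514 = $1,349,984 × 0.00514 = $6,938.91776
Glenbar USD: $1,409,184 × 0.01405 = $19,799.0352
Elkhorn County: $1,409,184 × 0.00659 = $9,286.52256
Levies subtotal = $53,301.07136
Total = $53,301.07136 + $205 = $53,506.07136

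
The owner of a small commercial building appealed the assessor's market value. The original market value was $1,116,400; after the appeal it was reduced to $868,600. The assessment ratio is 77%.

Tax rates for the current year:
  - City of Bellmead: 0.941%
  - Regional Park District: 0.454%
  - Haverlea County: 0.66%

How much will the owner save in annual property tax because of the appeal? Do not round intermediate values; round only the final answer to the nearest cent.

Old assessed value = $1,116,400 × 0.77 = $859,628
New assessed value = $868,600 × 0.77 = $668,822
Combined rate = 0.00941 + 0.00454 + 0.0066 = 0.02055
Old tax = $859,628 × 0.02055 = $17,665.3554
New tax = $668,822 × 0.02055 = $13,744.2921
Reduction = $17,665.3554 − $13,744.2921 = $3,921.0633

$3,921.06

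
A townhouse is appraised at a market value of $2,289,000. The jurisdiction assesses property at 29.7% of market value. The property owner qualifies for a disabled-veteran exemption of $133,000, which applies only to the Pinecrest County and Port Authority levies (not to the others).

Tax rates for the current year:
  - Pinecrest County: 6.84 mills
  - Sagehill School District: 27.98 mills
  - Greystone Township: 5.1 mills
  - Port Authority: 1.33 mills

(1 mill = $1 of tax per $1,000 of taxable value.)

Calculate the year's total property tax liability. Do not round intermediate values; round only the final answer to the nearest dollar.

Assessed value = $2,289,000 × 0.297 = $679,833
Pinecrest County: ($679,833 − $133,000) × 0.00684 = $546,833 × 0.00684 = $3,740.33772
Sagehill School District: $679,833 × 0.02798 = $19,021.72734
Greystone Township: $679,833 × 0.0051 = $3,467.1483
Port Authority: ($679,833 − $133,000) × 0.00133 = $546,833 × 0.00133 = $727.28789
Total = $26,956.50125

$26,957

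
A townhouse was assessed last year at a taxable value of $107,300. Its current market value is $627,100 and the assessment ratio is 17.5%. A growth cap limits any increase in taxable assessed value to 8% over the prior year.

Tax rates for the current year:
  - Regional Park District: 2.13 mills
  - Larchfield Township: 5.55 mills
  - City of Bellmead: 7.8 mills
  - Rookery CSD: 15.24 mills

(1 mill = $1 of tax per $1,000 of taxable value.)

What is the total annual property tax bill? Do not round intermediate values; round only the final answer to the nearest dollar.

Uncapped assessed value = $627,100 × 0.175 = $109,742.5
Cap limit = $107,300 × 1.08 = $115,884
Taxable assessed value = min($109,742.5, $115,884) = $109,742.5 (cap does not bind)
Regional Park District: $109,742.5 × 0.00213 = $233.751525
Larchfield Township: $109,742.5 × 0.00555 = $609.070875
City of Bellmead: $109,742.5 × 0.0078 = $855.9915
Rookery CSD: $109,742.5 × 0.01524 = $1,672.4757
Total = $3,371.2896

$3,371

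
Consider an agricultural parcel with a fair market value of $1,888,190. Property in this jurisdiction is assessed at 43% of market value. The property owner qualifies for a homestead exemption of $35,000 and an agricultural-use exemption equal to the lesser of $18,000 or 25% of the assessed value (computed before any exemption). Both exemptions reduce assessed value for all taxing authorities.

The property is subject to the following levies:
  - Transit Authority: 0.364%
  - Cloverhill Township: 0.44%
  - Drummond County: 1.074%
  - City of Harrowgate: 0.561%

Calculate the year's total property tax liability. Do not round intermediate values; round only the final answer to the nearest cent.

Assessed value = $1,888,190 × 0.43 = $811,921.7
Agricultural-use exemption = min($18,000, 25% × $811,921.7) = min($18,000, $202,980.425) = $18,000 (dollar cap binds)
Taxable value = $811,921.7 − $35,000 − $18,000 = $758,921.7
Transit Authority: $758,921.7 × 0.00364 = $2,762.474988
Cloverhill Township: $758,921.7 × 0.0044 = $3,339.25548
Drummond County: $758,921.7 × 0.01074 = $8,150.819058
City of Harrowgate: $758,921.7 × 0.00561 = $4,257.550737
Total = $18,510.100263

$18,510.10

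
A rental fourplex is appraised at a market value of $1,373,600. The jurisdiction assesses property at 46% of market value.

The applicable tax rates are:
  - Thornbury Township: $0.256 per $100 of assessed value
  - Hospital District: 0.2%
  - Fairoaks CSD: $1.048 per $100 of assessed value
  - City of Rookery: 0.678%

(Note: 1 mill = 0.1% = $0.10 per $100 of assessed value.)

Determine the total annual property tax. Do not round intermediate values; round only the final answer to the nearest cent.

Assessed value = $1,373,600 × 0.46 = $631,856
Thornbury Township: $631,856 × 0.00256 = $1,617.55136
Hospital District: $631,856 × 0.002 = $1,263.712
Fairoaks CSD: $631,856 × 0.01048 = $6,621.85088
City of Rookery: $631,856 × 0.00678 = $4,283.98368
Total = $13,787.09792

$13,787.10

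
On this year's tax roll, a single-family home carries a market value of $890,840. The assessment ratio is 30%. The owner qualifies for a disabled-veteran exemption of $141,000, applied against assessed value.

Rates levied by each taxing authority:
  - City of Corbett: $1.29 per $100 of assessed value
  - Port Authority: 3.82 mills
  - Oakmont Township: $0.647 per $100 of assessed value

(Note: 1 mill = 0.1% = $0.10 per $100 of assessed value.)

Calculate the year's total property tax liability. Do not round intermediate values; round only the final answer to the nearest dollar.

$2,928

Assessed value = $890,840 × 0.3 = $267,252
Taxable value = $267,252 − $141,000 = $126,252
City of Corbett: $126,252 × 0.0129 = $1,628.6508
Port Authority: $126,252 × 0.00382 = $482.28264
Oakmont Township: $126,252 × 0.00647 = $816.85044
Total = $2,927.78388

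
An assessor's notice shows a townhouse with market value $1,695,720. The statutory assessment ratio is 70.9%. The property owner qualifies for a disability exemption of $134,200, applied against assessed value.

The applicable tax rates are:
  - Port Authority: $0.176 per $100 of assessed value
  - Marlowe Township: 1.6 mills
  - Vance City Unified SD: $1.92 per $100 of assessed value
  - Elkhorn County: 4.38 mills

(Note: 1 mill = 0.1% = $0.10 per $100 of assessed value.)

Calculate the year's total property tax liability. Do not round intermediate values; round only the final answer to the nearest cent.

Assessed value = $1,695,720 × 0.709 = $1,202,265.48
Taxable value = $1,202,265.48 − $134,200 = $1,068,065.48
Port Authority: $1,068,065.48 × 0.00176 = $1,879.7952448
Marlowe Township: $1,068,065.48 × 0.0016 = $1,708.904768
Vance City Unified SD: $1,068,065.48 × 0.0192 = $20,506.857216
Elkhorn County: $1,068,065.48 × 0.00438 = $4,678.1268024
Total = $28,773.6840312

$28,773.68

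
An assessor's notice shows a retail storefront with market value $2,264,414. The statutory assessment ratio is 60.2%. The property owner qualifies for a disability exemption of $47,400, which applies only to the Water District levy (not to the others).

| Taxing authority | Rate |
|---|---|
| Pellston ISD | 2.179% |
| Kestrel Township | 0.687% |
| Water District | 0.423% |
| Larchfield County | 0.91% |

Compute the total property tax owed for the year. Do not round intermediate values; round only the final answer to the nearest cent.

$57,039.31

Assessed value = $2,264,414 × 0.602 = $1,363,177.228
Pellston ISD: $1,363,177.228 × 0.02179 = $29,703.63179812
Kestrel Township: $1,363,177.228 × 0.00687 = $9,365.02755636
Water District: ($1,363,177.228 − $47,400) × 0.00423 = $1,315,777.228 × 0.00423 = $5,565.73767444
Larchfield County: $1,363,177.228 × 0.0091 = $12,404.9127748
Total = $57,039.30980372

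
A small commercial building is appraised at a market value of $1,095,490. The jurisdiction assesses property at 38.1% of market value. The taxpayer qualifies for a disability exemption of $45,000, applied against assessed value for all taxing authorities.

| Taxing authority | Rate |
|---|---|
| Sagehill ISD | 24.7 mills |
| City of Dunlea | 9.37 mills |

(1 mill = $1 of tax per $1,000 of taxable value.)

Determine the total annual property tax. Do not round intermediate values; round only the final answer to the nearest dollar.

Assessed value = $1,095,490 × 0.381 = $417,381.69
Taxable value = $417,381.69 − $45,000 = $372,381.69
Sagehill ISD: $372,381.69 × 0.0247 = $9,197.827743
City of Dunlea: $372,381.69 × 0.00937 = $3,489.2164353
Total = $9,197.827743 + $3,489.2164353 = $12,687.0441783

$12,687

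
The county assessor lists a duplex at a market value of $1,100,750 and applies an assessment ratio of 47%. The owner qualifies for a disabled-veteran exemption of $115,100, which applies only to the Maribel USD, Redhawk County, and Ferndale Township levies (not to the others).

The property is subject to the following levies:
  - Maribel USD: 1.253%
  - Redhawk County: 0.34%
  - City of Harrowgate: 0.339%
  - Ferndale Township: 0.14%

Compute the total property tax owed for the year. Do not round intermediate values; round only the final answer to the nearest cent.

Assessed value = $1,100,750 × 0.47 = $517,352.5
Maribel USD: ($517,352.5 − $115,100) × 0.01253 = $402,252.5 × 0.01253 = $5,040.223825
Redhawk County: ($517,352.5 − $115,100) × 0.0034 = $402,252.5 × 0.0034 = $1,367.6585
City of Harrowgate: $517,352.5 × 0.00339 = $1,753.824975
Ferndale Township: ($517,352.5 − $115,100) × 0.0014 = $402,252.5 × 0.0014 = $563.1535
Total = $8,724.8608

$8,724.86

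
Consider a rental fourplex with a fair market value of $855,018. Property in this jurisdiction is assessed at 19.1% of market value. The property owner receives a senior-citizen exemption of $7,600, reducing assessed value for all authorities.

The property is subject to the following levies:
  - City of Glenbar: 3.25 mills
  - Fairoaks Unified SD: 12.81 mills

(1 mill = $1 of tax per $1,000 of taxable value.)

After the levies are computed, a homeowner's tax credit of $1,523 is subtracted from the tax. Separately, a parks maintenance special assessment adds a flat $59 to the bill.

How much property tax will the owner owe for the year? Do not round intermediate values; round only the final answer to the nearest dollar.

$1,037

Assessed value = $855,018 × 0.191 = $163,308.438
Taxable value = $163,308.438 − $7,600 = $155,708.438
City of Glenbar: $155,708.438 × 0.00325 = $506.0524235
Fairoaks Unified SD: $155,708.438 × 0.01281 = $1,994.62509078
Levies subtotal = $2,500.67751428
After credit = $2,500.67751428 − $1,523 = $977.67751428
Total = $977.67751428 + $59 = $1,036.67751428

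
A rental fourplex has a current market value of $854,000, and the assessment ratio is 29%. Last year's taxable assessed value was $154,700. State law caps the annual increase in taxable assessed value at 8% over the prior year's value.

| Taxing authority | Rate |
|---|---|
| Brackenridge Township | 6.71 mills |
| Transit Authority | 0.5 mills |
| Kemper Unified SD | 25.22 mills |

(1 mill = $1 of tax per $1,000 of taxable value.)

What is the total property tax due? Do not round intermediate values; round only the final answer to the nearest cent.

Uncapped assessed value = $854,000 × 0.29 = $247,660
Cap limit = $154,700 × 1.08 = $167,076
Taxable assessed value = min($247,660, $167,076) = $167,076 (cap binds)
Brackenridge Township: $167,076 × 0.00671 = $1,121.07996
Transit Authority: $167,076 × 0.0005 = $83.538
Kemper Unified SD: $167,076 × 0.02522 = $4,213.65672
Total = $5,418.27468

$5,418.27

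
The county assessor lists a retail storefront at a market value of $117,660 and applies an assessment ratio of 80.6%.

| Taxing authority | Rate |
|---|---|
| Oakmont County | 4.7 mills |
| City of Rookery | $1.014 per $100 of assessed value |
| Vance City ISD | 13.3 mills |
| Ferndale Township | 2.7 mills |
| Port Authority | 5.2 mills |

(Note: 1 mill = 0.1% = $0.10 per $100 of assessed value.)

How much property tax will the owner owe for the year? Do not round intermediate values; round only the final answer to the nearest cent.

$3,417.82

Assessed value = $117,660 × 0.806 = $94,833.96
Oakmont County: $94,833.96 × 0.0047 = $445.719612
City of Rookery: $94,833.96 × 0.01014 = $961.6163544
Vance City ISD: $94,833.96 × 0.0133 = $1,261.291668
Ferndale Township: $94,833.96 × 0.0027 = $256.051692
Port Authority: $94,833.96 × 0.0052 = $493.136592
Total = $3,417.8159184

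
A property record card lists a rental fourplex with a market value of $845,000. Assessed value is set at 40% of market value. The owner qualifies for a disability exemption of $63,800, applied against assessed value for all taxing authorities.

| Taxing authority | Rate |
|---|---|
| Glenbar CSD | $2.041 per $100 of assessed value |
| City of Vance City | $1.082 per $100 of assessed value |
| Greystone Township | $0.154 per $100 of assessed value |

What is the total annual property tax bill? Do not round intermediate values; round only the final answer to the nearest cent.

Assessed value = $845,000 × 0.4 = $338,000
Taxable value = $338,000 − $63,800 = $274,200
Glenbar CSD: $274,200 × 0.02041 = $5,596.422
City of Vance City: $274,200 × 0.01082 = $2,966.844
Greystone Township: $274,200 × 0.00154 = $422.268
Total = $5,596.422 + $2,966.844 + $422.268 = $8,985.534

$8,985.53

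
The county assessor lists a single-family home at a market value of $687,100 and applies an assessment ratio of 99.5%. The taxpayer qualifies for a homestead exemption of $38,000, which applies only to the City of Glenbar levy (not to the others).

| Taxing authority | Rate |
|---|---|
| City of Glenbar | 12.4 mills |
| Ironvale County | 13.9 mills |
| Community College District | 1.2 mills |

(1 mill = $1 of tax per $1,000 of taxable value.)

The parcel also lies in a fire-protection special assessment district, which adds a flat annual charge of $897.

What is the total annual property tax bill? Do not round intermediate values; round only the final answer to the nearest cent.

$19,226.57

Assessed value = $687,100 × 0.995 = $683,664.5
City of Glenbar: ($683,664.5 − $38,000) × 0.0124 = $645,664.5 × 0.0124 = $8,006.2398
Ironvale County: $683,664.5 × 0.0139 = $9,502.93655
Community College District: $683,664.5 × 0.0012 = $820.3974
Levies subtotal = $18,329.57375
Total = $18,329.57375 + $897 = $19,226.57375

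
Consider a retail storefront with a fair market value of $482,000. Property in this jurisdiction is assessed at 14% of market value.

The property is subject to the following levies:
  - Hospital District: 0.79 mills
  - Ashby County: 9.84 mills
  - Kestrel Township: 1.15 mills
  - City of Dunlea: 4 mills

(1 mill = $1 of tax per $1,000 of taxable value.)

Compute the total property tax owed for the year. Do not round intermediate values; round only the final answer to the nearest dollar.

Assessed value = $482,000 × 0.14 = $67,480
Hospital District: $67,480 × 0.00079 = $53.3092
Ashby County: $67,480 × 0.00984 = $664.0032
Kestrel Township: $67,480 × 0.00115 = $77.602
City of Dunlea: $67,480 × 0.004 = $269.92
Total = $53.3092 + $664.0032 + $77.602 + $269.92 = $1,064.8344

$1,065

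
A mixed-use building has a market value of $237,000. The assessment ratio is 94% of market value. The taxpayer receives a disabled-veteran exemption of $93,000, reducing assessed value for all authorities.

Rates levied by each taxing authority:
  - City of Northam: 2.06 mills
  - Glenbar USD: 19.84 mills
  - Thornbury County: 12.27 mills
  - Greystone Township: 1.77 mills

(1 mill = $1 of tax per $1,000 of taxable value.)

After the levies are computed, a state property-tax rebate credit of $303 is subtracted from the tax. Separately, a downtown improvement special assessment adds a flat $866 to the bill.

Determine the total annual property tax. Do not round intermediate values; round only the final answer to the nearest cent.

$5,227.29

Assessed value = $237,000 × 0.94 = $222,780
Taxable value = $222,780 − $93,000 = $129,780
City of Northam: $129,780 × 0.00206 = $267.3468
Glenbar USD: $129,780 × 0.01984 = $2,574.8352
Thornbury County: $129,780 × 0.01227 = $1,592.4006
Greystone Township: $129,780 × 0.00177 = $229.7106
Levies subtotal = $4,664.2932
After credit = $4,664.2932 − $303 = $4,361.2932
Total = $4,361.2932 + $866 = $5,227.2932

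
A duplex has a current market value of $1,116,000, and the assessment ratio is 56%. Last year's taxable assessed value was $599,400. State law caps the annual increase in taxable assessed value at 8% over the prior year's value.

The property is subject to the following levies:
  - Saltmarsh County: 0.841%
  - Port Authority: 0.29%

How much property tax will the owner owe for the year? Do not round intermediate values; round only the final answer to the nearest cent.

$7,068.30

Uncapped assessed value = $1,116,000 × 0.56 = $624,960
Cap limit = $599,400 × 1.08 = $647,352
Taxable assessed value = min($624,960, $647,352) = $624,960 (cap does not bind)
Saltmarsh County: $624,960 × 0.00841 = $5,255.9136
Port Authority: $624,960 × 0.0029 = $1,812.384
Total = $7,068.2976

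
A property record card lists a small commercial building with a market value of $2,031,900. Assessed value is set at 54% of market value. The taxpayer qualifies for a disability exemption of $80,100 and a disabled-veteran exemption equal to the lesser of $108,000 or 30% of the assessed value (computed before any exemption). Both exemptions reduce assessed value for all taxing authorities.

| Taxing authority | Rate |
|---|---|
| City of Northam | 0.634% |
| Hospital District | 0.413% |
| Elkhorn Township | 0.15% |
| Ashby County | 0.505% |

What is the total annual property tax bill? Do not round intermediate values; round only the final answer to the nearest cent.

$15,473.32

Assessed value = $2,031,900 × 0.54 = $1,097,226
Disabled-veteran exemption = min($108,000, 30% × $1,097,226) = min($108,000, $329,167.8) = $108,000 (dollar cap binds)
Taxable value = $1,097,226 − $80,100 − $108,000 = $909,126
City of Northam: $909,126 × 0.00634 = $5,763.85884
Hospital District: $909,126 × 0.00413 = $3,754.69038
Elkhorn Township: $909,126 × 0.0015 = $1,363.689
Ashby County: $909,126 × 0.00505 = $4,591.0863
Total = $15,473.32452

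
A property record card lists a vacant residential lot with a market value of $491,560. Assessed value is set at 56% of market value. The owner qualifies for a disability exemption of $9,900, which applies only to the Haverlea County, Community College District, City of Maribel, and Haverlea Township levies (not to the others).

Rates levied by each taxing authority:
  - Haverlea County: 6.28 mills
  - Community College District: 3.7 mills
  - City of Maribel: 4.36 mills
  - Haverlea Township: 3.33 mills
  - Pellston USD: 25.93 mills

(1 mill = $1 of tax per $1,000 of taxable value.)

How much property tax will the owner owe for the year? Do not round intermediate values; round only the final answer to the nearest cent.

Assessed value = $491,560 × 0.56 = $275,273.6
Haverlea County: ($275,273.6 − $9,900) × 0.00628 = $265,373.6 × 0.00628 = $1,666.546208
Community College District: ($275,273.6 − $9,900) × 0.0037 = $265,373.6 × 0.0037 = $981.88232
City of Maribel: ($275,273.6 − $9,900) × 0.00436 = $265,373.6 × 0.00436 = $1,157.028896
Haverlea Township: ($275,273.6 − $9,900) × 0.00333 = $265,373.6 × 0.00333 = $883.694088
Pellston USD: $275,273.6 × 0.02593 = $7,137.844448
Total = $11,826.99596

$11,827.00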